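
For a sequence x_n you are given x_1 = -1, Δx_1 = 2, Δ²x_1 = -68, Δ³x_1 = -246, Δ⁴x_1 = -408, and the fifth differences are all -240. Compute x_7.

-13489

Build the table forward from the leading diagonal:
Fifth differences: -240  -240  -240  -240  -240  -240  -240
Fourth differences: -408  -648  -888  -1128  -1368  -1608  -1848
Third differences: -246  -654  -1302  -2190  -3318  -4686  -6294
Second differences: -68  -314  -968  -2270  -4460  -7778  -12464
First differences: 2  -66  -380  -1348  -3618  -8078  -15856
x: -1  1  -65  -445  -1793  -5411  -13489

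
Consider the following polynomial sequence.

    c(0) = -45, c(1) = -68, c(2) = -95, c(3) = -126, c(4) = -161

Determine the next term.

First differences: -23, -27, -31, -35
Second differences: -4, -4, -4
The second differences are constant (-4).
-35 − 4 = -39;  -161 − 39 = -200

-200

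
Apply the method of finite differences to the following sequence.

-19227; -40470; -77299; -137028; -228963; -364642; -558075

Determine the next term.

-825984

-21243, -36829, -59729, -91935, -135679, -193433
-15586, -22900, -32206, -43744, -57754
-7314, -9306, -11538, -14010
-1992, -2232, -2472
-240, -240
Fifth differences constant at -240.
-2472 − 240 = -2712;  -14010 − 2712 = -16722;  -57754 − 16722 = -74476;  -193433 − 74476 = -267909;  -558075 − 267909 = -825984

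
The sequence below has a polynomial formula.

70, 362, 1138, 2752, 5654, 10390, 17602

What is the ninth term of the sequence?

42502

D1: 292, 776, 1614, 2902, 4736, 7212
D2: 484, 838, 1288, 1834, 2476
D3: 354, 450, 546, 642
D4: 96, 96, 96
Constant fourth difference = 96, so extend:
642 + 96 = 738;  2476 + 738 = 3214;  7212 + 3214 = 10426;  17602 + 10426 = 28028
738 + 96 = 834;  3214 + 834 = 4048;  10426 + 4048 = 14474;  28028 + 14474 = 42502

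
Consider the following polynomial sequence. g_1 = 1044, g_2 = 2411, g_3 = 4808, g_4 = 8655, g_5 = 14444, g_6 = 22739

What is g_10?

94779

D1: 1367, 2397, 3847, 5789, 8295
D2: 1030, 1450, 1942, 2506
D3: 420, 492, 564
D4: 72, 72
Constant fourth difference = 72, so extend:
564 + 72 = 636;  2506 + 636 = 3142;  8295 + 3142 = 11437;  22739 + 11437 = 34176
636 + 72 = 708;  3142 + 708 = 3850;  11437 + 3850 = 15287;  34176 + 15287 = 49463
708 + 72 = 780;  3850 + 780 = 4630;  15287 + 4630 = 19917;  49463 + 19917 = 69380
780 + 72 = 852;  4630 + 852 = 5482;  19917 + 5482 = 25399;  69380 + 25399 = 94779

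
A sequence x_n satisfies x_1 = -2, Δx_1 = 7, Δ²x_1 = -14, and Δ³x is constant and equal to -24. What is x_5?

Build the table forward from the leading diagonal:
Third differences: -24  -24  -24  -24  -24
Second differences: -14  -38  -62  -86  -110
First differences: 7  -7  -45  -107  -193
x: -2  5  -2  -47  -154

-154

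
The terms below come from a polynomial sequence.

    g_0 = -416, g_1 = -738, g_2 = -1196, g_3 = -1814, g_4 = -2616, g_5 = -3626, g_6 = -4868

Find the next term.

-6366

First differences: -322, -458, -618, -802, -1010, -1242
Second differences: -136, -160, -184, -208, -232
Third differences: -24, -24, -24, -24
Constant third difference = -24, so extend:
-232 − 24 = -256;  -1242 − 256 = -1498;  -4868 − 1498 = -6366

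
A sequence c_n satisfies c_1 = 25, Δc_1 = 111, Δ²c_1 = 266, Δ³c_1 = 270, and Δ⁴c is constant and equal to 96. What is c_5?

3241

Build the table forward from the leading diagonal:
Δ⁴: 96, 96, 96, 96, 96
Δ³: 270, 366, 462, 558, 654
Δ²: 266, 536, 902, 1364, 1922
Δ: 111, 377, 913, 1815, 3179
c: 25, 136, 513, 1426, 3241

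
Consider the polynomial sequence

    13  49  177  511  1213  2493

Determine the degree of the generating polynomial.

D1: 36, 128, 334, 702, 1280
D2: 92, 206, 368, 578
D3: 114, 162, 210
D4: 48, 48
The fourth differences are constant, so the polynomial has degree 4.

4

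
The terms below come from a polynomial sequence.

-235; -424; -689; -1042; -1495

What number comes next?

-189, -265, -353, -453
-76, -88, -100
-12, -12
Constant third difference = -12, so extend:
-100 − 12 = -112;  -453 − 112 = -565;  -1495 − 565 = -2060

-2060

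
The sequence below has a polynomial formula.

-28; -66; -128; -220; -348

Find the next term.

-518

Δ: -38, -62, -92, -128
Δ²: -24, -30, -36
Δ³: -6, -6
Third differences constant at -6.
-36 − 6 = -42;  -128 − 42 = -170;  -348 − 170 = -518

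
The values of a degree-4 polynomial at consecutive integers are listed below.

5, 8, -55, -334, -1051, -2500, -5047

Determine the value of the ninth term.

-15259

Δ: 3 , -63 , -279 , -717 , -1449 , -2547
Δ²: -66 , -216 , -438 , -732 , -1098
Δ³: -150 , -222 , -294 , -366
Δ⁴: -72 , -72 , -72
Fourth differences constant at -72.
-366 − 72 = -438;  -1098 − 438 = -1536;  -2547 − 1536 = -4083;  -5047 − 4083 = -9130
-438 − 72 = -510;  -1536 − 510 = -2046;  -4083 − 2046 = -6129;  -9130 − 6129 = -15259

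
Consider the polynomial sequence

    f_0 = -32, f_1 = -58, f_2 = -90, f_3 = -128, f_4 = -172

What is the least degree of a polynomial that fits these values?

-26, -32, -38, -44
-6, -6, -6
The second differences are constant, so the polynomial has degree 2.

2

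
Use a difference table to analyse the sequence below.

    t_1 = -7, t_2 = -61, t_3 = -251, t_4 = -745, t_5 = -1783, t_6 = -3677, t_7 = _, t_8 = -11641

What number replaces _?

Using the first 6 terms:
Δ: -54, -190, -494, -1038, -1894
Δ²: -136, -304, -544, -856
Δ³: -168, -240, -312
Δ⁴: -72, -72
Constant fourth difference = -72.
Extend forward: -312 − 72 = -384;  -856 − 384 = -1240;  -1894 − 1240 = -3134;  -3677 − 3134 = -6811

-6811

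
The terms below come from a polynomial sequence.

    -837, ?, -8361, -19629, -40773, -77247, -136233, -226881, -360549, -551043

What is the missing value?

Using the last 8 terms:
D1: -11268  -21144  -36474  -58986  -90648  -133668  -190494
D2: -9876  -15330  -22512  -31662  -43020  -56826
D3: -5454  -7182  -9150  -11358  -13806
D4: -1728  -1968  -2208  -2448
D5: -240  -240  -240
Constant fifth difference = -240.
Extend backward: -1728 + 240 = -1488;  -5454 + 1488 = -3966;  -9876 + 3966 = -5910;  -11268 + 5910 = -5358;  -8361 + 5358 = -3003

-3003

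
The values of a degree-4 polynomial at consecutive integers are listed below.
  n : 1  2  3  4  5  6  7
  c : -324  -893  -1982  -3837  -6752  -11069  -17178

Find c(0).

-77

D1: -569, -1089, -1855, -2915, -4317, -6109
D2: -520, -766, -1060, -1402, -1792
D3: -246, -294, -342, -390
D4: -48, -48, -48
The fourth differences are constant at -48.
Work back: -246 + 48 = -198;  -520 + 198 = -322;  -569 + 322 = -247;  -324 + 247 = -77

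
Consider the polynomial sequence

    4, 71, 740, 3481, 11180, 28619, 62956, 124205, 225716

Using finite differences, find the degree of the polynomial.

First differences: 67, 669, 2741, 7699, 17439, 34337, 61249, 101511
Second differences: 602, 2072, 4958, 9740, 16898, 26912, 40262
Third differences: 1470, 2886, 4782, 7158, 10014, 13350
Fourth differences: 1416, 1896, 2376, 2856, 3336
Fifth differences: 480, 480, 480, 480
The fifth differences are constant, so the polynomial has degree 5.

5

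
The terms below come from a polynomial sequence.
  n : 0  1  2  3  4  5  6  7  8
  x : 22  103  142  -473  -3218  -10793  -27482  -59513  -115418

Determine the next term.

-206393

81, 39, -615, -2745, -7575, -16689, -32031, -55905
-42, -654, -2130, -4830, -9114, -15342, -23874
-612, -1476, -2700, -4284, -6228, -8532
-864, -1224, -1584, -1944, -2304
-360, -360, -360, -360
The fifth differences are constant (-360).
-2304 − 360 = -2664;  -8532 − 2664 = -11196;  -23874 − 11196 = -35070;  -55905 − 35070 = -90975;  -115418 − 90975 = -206393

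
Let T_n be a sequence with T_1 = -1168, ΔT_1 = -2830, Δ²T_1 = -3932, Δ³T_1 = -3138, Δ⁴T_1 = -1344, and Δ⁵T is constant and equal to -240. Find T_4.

Build the table forward from the leading diagonal:
Fifth differences: -240, -240, -240, -240
Fourth differences: -1344, -1584, -1824, -2064
Third differences: -3138, -4482, -6066, -7890
Second differences: -3932, -7070, -11552, -17618
First differences: -2830, -6762, -13832, -25384
T: -1168, -3998, -10760, -24592

-24592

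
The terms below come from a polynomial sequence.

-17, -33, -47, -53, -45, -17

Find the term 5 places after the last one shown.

633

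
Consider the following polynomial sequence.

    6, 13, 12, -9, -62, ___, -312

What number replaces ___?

-159

Using the first 5 terms:
D1: 7  -1  -21  -53
D2: -8  -20  -32
D3: -12  -12
Constant third difference = -12.
Extend forward: -32 − 12 = -44;  -53 − 44 = -97;  -62 − 97 = -159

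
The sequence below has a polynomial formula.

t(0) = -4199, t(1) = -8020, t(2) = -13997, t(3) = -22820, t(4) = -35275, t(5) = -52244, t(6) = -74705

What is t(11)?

-3821, -5977, -8823, -12455, -16969, -22461
-2156, -2846, -3632, -4514, -5492
-690, -786, -882, -978
-96, -96, -96
Constant fourth difference = -96, so extend:
-978 − 96 = -1074;  -5492 − 1074 = -6566;  -22461 − 6566 = -29027;  -74705 − 29027 = -103732
-1074 − 96 = -1170;  -6566 − 1170 = -7736;  -29027 − 7736 = -36763;  -103732 − 36763 = -140495
-1170 − 96 = -1266;  -7736 − 1266 = -9002;  -36763 − 9002 = -45765;  -140495 − 45765 = -186260
-1266 − 96 = -1362;  -9002 − 1362 = -10364;  -45765 − 10364 = -56129;  -186260 − 56129 = -242389
-1362 − 96 = -1458;  -10364 − 1458 = -11822;  -56129 − 11822 = -67951;  -242389 − 67951 = -310340

-310340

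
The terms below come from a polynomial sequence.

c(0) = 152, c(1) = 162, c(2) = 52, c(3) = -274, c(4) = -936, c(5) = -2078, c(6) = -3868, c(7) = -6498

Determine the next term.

-10184

First differences: 10, -110, -326, -662, -1142, -1790, -2630
Second differences: -120, -216, -336, -480, -648, -840
Third differences: -96, -120, -144, -168, -192
Fourth differences: -24, -24, -24, -24
The fourth differences are constant (-24).
-192 − 24 = -216;  -840 − 216 = -1056;  -2630 − 1056 = -3686;  -6498 − 3686 = -10184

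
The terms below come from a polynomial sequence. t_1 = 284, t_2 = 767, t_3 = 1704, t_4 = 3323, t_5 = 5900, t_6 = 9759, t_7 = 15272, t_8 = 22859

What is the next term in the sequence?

32988

483, 937, 1619, 2577, 3859, 5513, 7587
454, 682, 958, 1282, 1654, 2074
228, 276, 324, 372, 420
48, 48, 48, 48
The fourth differences are constant (48).
420 + 48 = 468;  2074 + 468 = 2542;  7587 + 2542 = 10129;  22859 + 10129 = 32988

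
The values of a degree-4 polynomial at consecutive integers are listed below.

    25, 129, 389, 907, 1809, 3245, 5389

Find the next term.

8439

D1: 104 , 260 , 518 , 902 , 1436 , 2144
D2: 156 , 258 , 384 , 534 , 708
D3: 102 , 126 , 150 , 174
D4: 24 , 24 , 24
The fourth differences are constant (24).
174 + 24 = 198;  708 + 198 = 906;  2144 + 906 = 3050;  5389 + 3050 = 8439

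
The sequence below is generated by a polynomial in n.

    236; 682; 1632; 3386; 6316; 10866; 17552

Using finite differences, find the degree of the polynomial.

Δ: 446, 950, 1754, 2930, 4550, 6686
Δ²: 504, 804, 1176, 1620, 2136
Δ³: 300, 372, 444, 516
Δ⁴: 72, 72, 72
The fourth differences are constant, so the polynomial has degree 4.

4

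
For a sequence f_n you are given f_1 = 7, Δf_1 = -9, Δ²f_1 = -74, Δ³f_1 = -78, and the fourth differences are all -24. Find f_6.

-1678

Build the table forward from the leading diagonal:
Fourth differences: -24  -24  -24  -24  -24  -24
Third differences: -78  -102  -126  -150  -174  -198
Second differences: -74  -152  -254  -380  -530  -704
First differences: -9  -83  -235  -489  -869  -1399
f: 7  -2  -85  -320  -809  -1678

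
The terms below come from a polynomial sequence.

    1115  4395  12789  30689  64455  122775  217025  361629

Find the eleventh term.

1295085

D1: 3280, 8394, 17900, 33766, 58320, 94250, 144604
D2: 5114, 9506, 15866, 24554, 35930, 50354
D3: 4392, 6360, 8688, 11376, 14424
D4: 1968, 2328, 2688, 3048
D5: 360, 360, 360
Fifth differences constant at 360.
3048 + 360 = 3408;  14424 + 3408 = 17832;  50354 + 17832 = 68186;  144604 + 68186 = 212790;  361629 + 212790 = 574419
3408 + 360 = 3768;  17832 + 3768 = 21600;  68186 + 21600 = 89786;  212790 + 89786 = 302576;  574419 + 302576 = 876995
3768 + 360 = 4128;  21600 + 4128 = 25728;  89786 + 25728 = 115514;  302576 + 115514 = 418090;  876995 + 418090 = 1295085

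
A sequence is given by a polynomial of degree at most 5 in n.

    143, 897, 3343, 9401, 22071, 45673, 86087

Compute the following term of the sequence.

Δ: 754 , 2446 , 6058 , 12670 , 23602 , 40414
Δ²: 1692 , 3612 , 6612 , 10932 , 16812
Δ³: 1920 , 3000 , 4320 , 5880
Δ⁴: 1080 , 1320 , 1560
Δ⁵: 240 , 240
Constant fifth difference = 240, so extend:
1560 + 240 = 1800;  5880 + 1800 = 7680;  16812 + 7680 = 24492;  40414 + 24492 = 64906;  86087 + 64906 = 150993

150993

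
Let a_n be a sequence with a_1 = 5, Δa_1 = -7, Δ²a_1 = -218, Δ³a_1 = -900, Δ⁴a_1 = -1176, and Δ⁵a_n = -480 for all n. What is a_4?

Build the table forward from the leading diagonal:
D5: -480, -480, -480, -480
D4: -1176, -1656, -2136, -2616
D3: -900, -2076, -3732, -5868
D2: -218, -1118, -3194, -6926
D1: -7, -225, -1343, -4537
a: 5, -2, -227, -1570

-1570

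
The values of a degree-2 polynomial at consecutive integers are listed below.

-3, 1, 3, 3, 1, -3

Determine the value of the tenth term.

-39

Δ: 4 , 2 , 0 , -2 , -4
Δ²: -2 , -2 , -2 , -2
Second differences constant at -2.
-4 − 2 = -6;  -3 − 6 = -9
-6 − 2 = -8;  -9 − 8 = -17
-8 − 2 = -10;  -17 − 10 = -27
-10 − 2 = -12;  -27 − 12 = -39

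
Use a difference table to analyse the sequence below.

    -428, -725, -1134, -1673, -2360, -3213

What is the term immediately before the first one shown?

-225

-297  -409  -539  -687  -853
-112  -130  -148  -166
-18  -18  -18
The third differences are constant at -18.
Work back: -112 + 18 = -94;  -297 + 94 = -203;  -428 + 203 = -225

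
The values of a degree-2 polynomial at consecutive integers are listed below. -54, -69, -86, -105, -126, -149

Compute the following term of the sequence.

-174

-15, -17, -19, -21, -23
-2, -2, -2, -2
Constant second difference = -2, so extend:
-23 − 2 = -25;  -149 − 25 = -174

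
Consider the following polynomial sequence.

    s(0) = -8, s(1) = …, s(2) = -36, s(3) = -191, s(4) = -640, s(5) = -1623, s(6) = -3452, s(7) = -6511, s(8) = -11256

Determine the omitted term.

-7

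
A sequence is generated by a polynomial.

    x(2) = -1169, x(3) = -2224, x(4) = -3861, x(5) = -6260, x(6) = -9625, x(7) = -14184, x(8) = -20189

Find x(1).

-540

-1055  -1637  -2399  -3365  -4559  -6005
-582  -762  -966  -1194  -1446
-180  -204  -228  -252
-24  -24  -24
The fourth differences are constant at -24.
Work back: -180 + 24 = -156;  -582 + 156 = -426;  -1055 + 426 = -629;  -1169 + 629 = -540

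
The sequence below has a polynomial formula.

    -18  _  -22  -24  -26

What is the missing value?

-20

Using the last 3 terms:
First differences: -2, -2
Constant first difference = -2.
Extend backward: -22 + 2 = -20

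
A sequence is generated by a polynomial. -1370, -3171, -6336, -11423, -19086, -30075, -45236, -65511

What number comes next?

First differences: -1801 , -3165 , -5087 , -7663 , -10989 , -15161 , -20275
Second differences: -1364 , -1922 , -2576 , -3326 , -4172 , -5114
Third differences: -558 , -654 , -750 , -846 , -942
Fourth differences: -96 , -96 , -96 , -96
Constant fourth difference = -96, so extend:
-942 − 96 = -1038;  -5114 − 1038 = -6152;  -20275 − 6152 = -26427;  -65511 − 26427 = -91938

-91938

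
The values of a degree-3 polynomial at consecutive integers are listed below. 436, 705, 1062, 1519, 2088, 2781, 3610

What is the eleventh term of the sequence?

8526

269  357  457  569  693  829
88  100  112  124  136
12  12  12  12
Third differences constant at 12.
136 + 12 = 148;  829 + 148 = 977;  3610 + 977 = 4587
148 + 12 = 160;  977 + 160 = 1137;  4587 + 1137 = 5724
160 + 12 = 172;  1137 + 172 = 1309;  5724 + 1309 = 7033
172 + 12 = 184;  1309 + 184 = 1493;  7033 + 1493 = 8526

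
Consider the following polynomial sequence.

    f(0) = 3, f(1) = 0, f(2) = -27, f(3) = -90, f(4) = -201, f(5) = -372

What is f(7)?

-942

-3, -27, -63, -111, -171
-24, -36, -48, -60
-12, -12, -12
Constant third difference = -12, so extend:
-60 − 12 = -72;  -171 − 72 = -243;  -372 − 243 = -615
-72 − 12 = -84;  -243 − 84 = -327;  -615 − 327 = -942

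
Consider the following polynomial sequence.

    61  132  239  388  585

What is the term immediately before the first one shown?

20

D1: 71, 107, 149, 197
D2: 36, 42, 48
D3: 6, 6
The third differences are constant at 6.
Work back: 36 − 6 = 30;  71 − 30 = 41;  61 − 41 = 20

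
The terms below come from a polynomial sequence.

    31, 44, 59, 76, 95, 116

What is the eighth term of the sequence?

D1: 13 , 15 , 17 , 19 , 21
D2: 2 , 2 , 2 , 2
Second differences constant at 2.
21 + 2 = 23;  116 + 23 = 139
23 + 2 = 25;  139 + 25 = 164

164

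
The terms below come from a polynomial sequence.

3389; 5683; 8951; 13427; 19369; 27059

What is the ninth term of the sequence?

Δ: 2294  3268  4476  5942  7690
Δ²: 974  1208  1466  1748
Δ³: 234  258  282
Δ⁴: 24  24
Fourth differences constant at 24.
282 + 24 = 306;  1748 + 306 = 2054;  7690 + 2054 = 9744;  27059 + 9744 = 36803
306 + 24 = 330;  2054 + 330 = 2384;  9744 + 2384 = 12128;  36803 + 12128 = 48931
330 + 24 = 354;  2384 + 354 = 2738;  12128 + 2738 = 14866;  48931 + 14866 = 63797

63797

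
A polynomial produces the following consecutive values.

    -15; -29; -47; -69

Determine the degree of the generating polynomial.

Δ: -14, -18, -22
Δ²: -4, -4
The second differences are constant, so the polynomial has degree 2.

2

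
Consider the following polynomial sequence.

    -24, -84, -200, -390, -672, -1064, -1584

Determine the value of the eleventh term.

-5304

Δ: -60  -116  -190  -282  -392  -520
Δ²: -56  -74  -92  -110  -128
Δ³: -18  -18  -18  -18
Constant third difference = -18, so extend:
-128 − 18 = -146;  -520 − 146 = -666;  -1584 − 666 = -2250
-146 − 18 = -164;  -666 − 164 = -830;  -2250 − 830 = -3080
-164 − 18 = -182;  -830 − 182 = -1012;  -3080 − 1012 = -4092
-182 − 18 = -200;  -1012 − 200 = -1212;  -4092 − 1212 = -5304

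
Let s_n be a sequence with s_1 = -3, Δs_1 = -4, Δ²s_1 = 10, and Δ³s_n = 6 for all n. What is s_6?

Build the table forward from the leading diagonal:
Δ³: 6, 6, 6, 6, 6, 6
Δ²: 10, 16, 22, 28, 34, 40
Δ: -4, 6, 22, 44, 72, 106
s: -3, -7, -1, 21, 65, 137

137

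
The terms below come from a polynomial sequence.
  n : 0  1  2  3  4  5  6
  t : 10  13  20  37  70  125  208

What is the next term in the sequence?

First differences: 3  7  17  33  55  83
Second differences: 4  10  16  22  28
Third differences: 6  6  6  6
The third differences are constant (6).
28 + 6 = 34;  83 + 34 = 117;  208 + 117 = 325

325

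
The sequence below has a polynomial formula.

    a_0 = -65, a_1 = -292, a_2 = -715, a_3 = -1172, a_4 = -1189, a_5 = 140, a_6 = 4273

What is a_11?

171788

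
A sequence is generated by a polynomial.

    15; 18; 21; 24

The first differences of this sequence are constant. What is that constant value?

3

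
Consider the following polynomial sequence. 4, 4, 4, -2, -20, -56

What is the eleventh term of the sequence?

-716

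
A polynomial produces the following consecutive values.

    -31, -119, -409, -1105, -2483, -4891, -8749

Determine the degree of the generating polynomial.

D1: -88, -290, -696, -1378, -2408, -3858
D2: -202, -406, -682, -1030, -1450
D3: -204, -276, -348, -420
D4: -72, -72, -72
The fourth differences are constant, so the polynomial has degree 4.

4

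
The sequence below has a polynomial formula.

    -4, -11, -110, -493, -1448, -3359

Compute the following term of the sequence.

-6706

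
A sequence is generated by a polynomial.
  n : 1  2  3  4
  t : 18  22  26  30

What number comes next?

34

D1: 4 , 4 , 4
First differences constant at 4.
30 + 4 = 34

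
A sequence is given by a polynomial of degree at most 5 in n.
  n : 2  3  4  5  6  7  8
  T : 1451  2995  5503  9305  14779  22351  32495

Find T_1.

589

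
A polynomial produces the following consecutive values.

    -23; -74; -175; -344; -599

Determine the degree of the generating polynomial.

Δ: -51, -101, -169, -255
Δ²: -50, -68, -86
Δ³: -18, -18
The third differences are constant, so the polynomial has degree 3.

3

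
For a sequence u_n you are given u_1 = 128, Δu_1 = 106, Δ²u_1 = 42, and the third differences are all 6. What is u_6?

1138

Build the table forward from the leading diagonal:
D3: 6, 6, 6, 6, 6, 6
D2: 42, 48, 54, 60, 66, 72
D1: 106, 148, 196, 250, 310, 376
u: 128, 234, 382, 578, 828, 1138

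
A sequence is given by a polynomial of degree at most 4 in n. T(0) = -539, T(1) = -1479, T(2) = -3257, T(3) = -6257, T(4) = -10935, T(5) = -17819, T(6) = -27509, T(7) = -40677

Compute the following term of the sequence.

-58067

First differences: -940 , -1778 , -3000 , -4678 , -6884 , -9690 , -13168
Second differences: -838 , -1222 , -1678 , -2206 , -2806 , -3478
Third differences: -384 , -456 , -528 , -600 , -672
Fourth differences: -72 , -72 , -72 , -72
Constant fourth difference = -72, so extend:
-672 − 72 = -744;  -3478 − 744 = -4222;  -13168 − 4222 = -17390;  -40677 − 17390 = -58067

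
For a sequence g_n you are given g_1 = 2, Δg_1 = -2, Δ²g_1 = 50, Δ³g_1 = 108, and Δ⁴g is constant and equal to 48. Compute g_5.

774

Build the table forward from the leading diagonal:
Fourth differences: 48  48  48  48  48
Third differences: 108  156  204  252  300
Second differences: 50  158  314  518  770
First differences: -2  48  206  520  1038
g: 2  0  48  254  774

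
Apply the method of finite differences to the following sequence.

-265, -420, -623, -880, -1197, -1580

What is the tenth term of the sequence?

-3892

D1: -155 , -203 , -257 , -317 , -383
D2: -48 , -54 , -60 , -66
D3: -6 , -6 , -6
Third differences constant at -6.
-66 − 6 = -72;  -383 − 72 = -455;  -1580 − 455 = -2035
-72 − 6 = -78;  -455 − 78 = -533;  -2035 − 533 = -2568
-78 − 6 = -84;  -533 − 84 = -617;  -2568 − 617 = -3185
-84 − 6 = -90;  -617 − 90 = -707;  -3185 − 707 = -3892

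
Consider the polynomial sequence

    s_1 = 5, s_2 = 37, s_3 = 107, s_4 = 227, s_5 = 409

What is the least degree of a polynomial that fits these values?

3

Δ: 32, 70, 120, 182
Δ²: 38, 50, 62
Δ³: 12, 12
The third differences are constant, so the polynomial has degree 3.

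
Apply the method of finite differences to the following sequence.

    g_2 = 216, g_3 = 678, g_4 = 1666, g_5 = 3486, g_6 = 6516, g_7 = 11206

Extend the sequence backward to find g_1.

46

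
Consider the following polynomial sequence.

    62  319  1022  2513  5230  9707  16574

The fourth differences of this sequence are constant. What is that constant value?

D1: 257, 703, 1491, 2717, 4477, 6867
D2: 446, 788, 1226, 1760, 2390
D3: 342, 438, 534, 630
D4: 96, 96, 96

96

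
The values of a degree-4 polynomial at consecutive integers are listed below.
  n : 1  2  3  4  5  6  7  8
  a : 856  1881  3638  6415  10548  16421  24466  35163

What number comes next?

49040

First differences: 1025  1757  2777  4133  5873  8045  10697
Second differences: 732  1020  1356  1740  2172  2652
Third differences: 288  336  384  432  480
Fourth differences: 48  48  48  48
Constant fourth difference = 48, so extend:
480 + 48 = 528;  2652 + 528 = 3180;  10697 + 3180 = 13877;  35163 + 13877 = 49040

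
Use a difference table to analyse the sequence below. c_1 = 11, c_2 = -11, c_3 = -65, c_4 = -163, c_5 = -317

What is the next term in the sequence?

First differences: -22, -54, -98, -154
Second differences: -32, -44, -56
Third differences: -12, -12
Constant third difference = -12, so extend:
-56 − 12 = -68;  -154 − 68 = -222;  -317 − 222 = -539

-539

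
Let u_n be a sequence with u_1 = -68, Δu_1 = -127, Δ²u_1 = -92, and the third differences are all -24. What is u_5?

-1224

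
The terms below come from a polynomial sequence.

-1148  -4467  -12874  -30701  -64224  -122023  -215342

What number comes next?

D1: -3319, -8407, -17827, -33523, -57799, -93319
D2: -5088, -9420, -15696, -24276, -35520
D3: -4332, -6276, -8580, -11244
D4: -1944, -2304, -2664
D5: -360, -360
Constant fifth difference = -360, so extend:
-2664 − 360 = -3024;  -11244 − 3024 = -14268;  -35520 − 14268 = -49788;  -93319 − 49788 = -143107;  -215342 − 143107 = -358449

-358449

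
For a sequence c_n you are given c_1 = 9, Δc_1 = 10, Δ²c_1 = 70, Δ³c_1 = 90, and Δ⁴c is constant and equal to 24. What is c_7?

3279

Build the table forward from the leading diagonal:
D4: 24  24  24  24  24  24  24
D3: 90  114  138  162  186  210  234
D2: 70  160  274  412  574  760  970
D1: 10  80  240  514  926  1500  2260
c: 9  19  99  339  853  1779  3279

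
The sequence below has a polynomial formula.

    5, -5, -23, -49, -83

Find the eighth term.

-233

First differences: -10 , -18 , -26 , -34
Second differences: -8 , -8 , -8
Second differences constant at -8.
-34 − 8 = -42;  -83 − 42 = -125
-42 − 8 = -50;  -125 − 50 = -175
-50 − 8 = -58;  -175 − 58 = -233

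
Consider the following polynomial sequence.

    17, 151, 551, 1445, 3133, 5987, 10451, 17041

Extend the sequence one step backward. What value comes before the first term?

-7

Δ: 134  400  894  1688  2854  4464  6590
Δ²: 266  494  794  1166  1610  2126
Δ³: 228  300  372  444  516
Δ⁴: 72  72  72  72
The fourth differences are constant at 72.
Work back: 228 − 72 = 156;  266 − 156 = 110;  134 − 110 = 24;  17 − 24 = -7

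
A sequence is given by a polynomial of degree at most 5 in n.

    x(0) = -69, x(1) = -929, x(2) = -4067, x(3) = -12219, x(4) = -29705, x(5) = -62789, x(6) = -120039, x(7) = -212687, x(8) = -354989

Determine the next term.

-564585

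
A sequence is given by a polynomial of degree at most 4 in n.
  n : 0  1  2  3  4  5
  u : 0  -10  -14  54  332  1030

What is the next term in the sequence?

-10, -4, 68, 278, 698
6, 72, 210, 420
66, 138, 210
72, 72
The fourth differences are constant (72).
210 + 72 = 282;  420 + 282 = 702;  698 + 702 = 1400;  1030 + 1400 = 2430

2430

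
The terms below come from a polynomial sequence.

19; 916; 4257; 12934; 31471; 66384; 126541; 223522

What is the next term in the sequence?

371979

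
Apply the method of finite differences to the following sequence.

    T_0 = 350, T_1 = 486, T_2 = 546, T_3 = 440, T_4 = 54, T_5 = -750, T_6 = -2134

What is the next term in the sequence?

-4284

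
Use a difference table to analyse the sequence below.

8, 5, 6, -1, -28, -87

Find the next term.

D1: -3 , 1 , -7 , -27 , -59
D2: 4 , -8 , -20 , -32
D3: -12 , -12 , -12
The third differences are constant (-12).
-32 − 12 = -44;  -59 − 44 = -103;  -87 − 103 = -190

-190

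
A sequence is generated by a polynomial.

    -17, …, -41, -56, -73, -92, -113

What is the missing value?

-28

Using the last 5 terms:
-15  -17  -19  -21
-2  -2  -2
Constant second difference = -2.
Extend backward: -15 + 2 = -13;  -41 + 13 = -28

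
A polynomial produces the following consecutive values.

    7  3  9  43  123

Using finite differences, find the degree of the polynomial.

First differences: -4, 6, 34, 80
Second differences: 10, 28, 46
Third differences: 18, 18
The third differences are constant, so the polynomial has degree 3.

3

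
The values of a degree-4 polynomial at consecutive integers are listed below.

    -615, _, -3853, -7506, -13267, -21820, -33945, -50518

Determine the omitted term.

-1720

Using the last 6 terms:
First differences: -3653, -5761, -8553, -12125, -16573
Second differences: -2108, -2792, -3572, -4448
Third differences: -684, -780, -876
Fourth differences: -96, -96
Constant fourth difference = -96.
Extend backward: -684 + 96 = -588;  -2108 + 588 = -1520;  -3653 + 1520 = -2133;  -3853 + 2133 = -1720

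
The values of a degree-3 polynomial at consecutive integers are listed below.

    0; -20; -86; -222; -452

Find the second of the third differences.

-24

D1: -20, -66, -136, -230
D2: -46, -70, -94
D3: -24, -24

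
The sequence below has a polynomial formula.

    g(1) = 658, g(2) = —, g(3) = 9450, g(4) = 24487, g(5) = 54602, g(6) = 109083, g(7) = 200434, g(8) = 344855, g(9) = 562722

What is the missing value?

2939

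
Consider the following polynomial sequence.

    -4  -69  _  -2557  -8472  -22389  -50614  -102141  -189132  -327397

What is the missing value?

-546

Using the last 7 terms:
D1: -5915, -13917, -28225, -51527, -86991, -138265
D2: -8002, -14308, -23302, -35464, -51274
D3: -6306, -8994, -12162, -15810
D4: -2688, -3168, -3648
D5: -480, -480
Constant fifth difference = -480.
Extend backward: -2688 + 480 = -2208;  -6306 + 2208 = -4098;  -8002 + 4098 = -3904;  -5915 + 3904 = -2011;  -2557 + 2011 = -546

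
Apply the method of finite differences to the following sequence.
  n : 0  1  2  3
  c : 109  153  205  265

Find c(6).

First differences: 44  52  60
Second differences: 8  8
Second differences constant at 8.
60 + 8 = 68;  265 + 68 = 333
68 + 8 = 76;  333 + 76 = 409
76 + 8 = 84;  409 + 84 = 493

493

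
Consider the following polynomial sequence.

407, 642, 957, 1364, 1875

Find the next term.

First differences: 235, 315, 407, 511
Second differences: 80, 92, 104
Third differences: 12, 12
Constant third difference = 12, so extend:
104 + 12 = 116;  511 + 116 = 627;  1875 + 627 = 2502

2502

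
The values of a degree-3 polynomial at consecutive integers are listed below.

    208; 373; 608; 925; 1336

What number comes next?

1853

D1: 165 , 235 , 317 , 411
D2: 70 , 82 , 94
D3: 12 , 12
Constant third difference = 12, so extend:
94 + 12 = 106;  411 + 106 = 517;  1336 + 517 = 1853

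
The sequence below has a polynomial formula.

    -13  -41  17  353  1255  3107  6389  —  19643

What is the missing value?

Using the first 7 terms:
-28, 58, 336, 902, 1852, 3282
86, 278, 566, 950, 1430
192, 288, 384, 480
96, 96, 96
Constant fourth difference = 96.
Extend forward: 480 + 96 = 576;  1430 + 576 = 2006;  3282 + 2006 = 5288;  6389 + 5288 = 11677

11677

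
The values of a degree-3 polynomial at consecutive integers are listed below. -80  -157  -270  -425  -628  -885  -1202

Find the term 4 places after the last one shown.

-3190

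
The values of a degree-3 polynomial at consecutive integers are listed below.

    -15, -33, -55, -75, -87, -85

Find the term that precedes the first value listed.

-7

D1: -18, -22, -20, -12, 2
D2: -4, 2, 8, 14
D3: 6, 6, 6
The third differences are constant at 6.
Work back: -4 − 6 = -10;  -18 + 10 = -8;  -15 + 8 = -7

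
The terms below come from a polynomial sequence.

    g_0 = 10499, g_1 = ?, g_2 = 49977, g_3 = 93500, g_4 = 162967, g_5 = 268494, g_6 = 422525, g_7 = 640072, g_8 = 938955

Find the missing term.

Using the last 7 terms:
D1: 43523, 69467, 105527, 154031, 217547, 298883
D2: 25944, 36060, 48504, 63516, 81336
D3: 10116, 12444, 15012, 17820
D4: 2328, 2568, 2808
D5: 240, 240
Constant fifth difference = 240.
Extend backward: 2328 − 240 = 2088;  10116 − 2088 = 8028;  25944 − 8028 = 17916;  43523 − 17916 = 25607;  49977 − 25607 = 24370

24370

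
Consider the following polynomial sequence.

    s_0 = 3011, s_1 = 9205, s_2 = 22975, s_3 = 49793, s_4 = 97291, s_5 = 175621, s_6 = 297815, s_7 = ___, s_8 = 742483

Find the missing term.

Using the first 7 terms:
Δ: 6194, 13770, 26818, 47498, 78330, 122194
Δ²: 7576, 13048, 20680, 30832, 43864
Δ³: 5472, 7632, 10152, 13032
Δ⁴: 2160, 2520, 2880
Δ⁵: 360, 360
Constant fifth difference = 360.
Extend forward: 2880 + 360 = 3240;  13032 + 3240 = 16272;  43864 + 16272 = 60136;  122194 + 60136 = 182330;  297815 + 182330 = 480145

480145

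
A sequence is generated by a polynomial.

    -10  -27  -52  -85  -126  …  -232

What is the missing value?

-175

Using the first 5 terms:
-17, -25, -33, -41
-8, -8, -8
Constant second difference = -8.
Extend forward: -41 − 8 = -49;  -126 − 49 = -175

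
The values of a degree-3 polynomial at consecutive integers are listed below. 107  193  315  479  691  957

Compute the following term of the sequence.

1283

Δ: 86 , 122 , 164 , 212 , 266
Δ²: 36 , 42 , 48 , 54
Δ³: 6 , 6 , 6
The third differences are constant (6).
54 + 6 = 60;  266 + 60 = 326;  957 + 326 = 1283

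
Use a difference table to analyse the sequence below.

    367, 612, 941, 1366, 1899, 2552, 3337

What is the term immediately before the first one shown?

194

First differences: 245, 329, 425, 533, 653, 785
Second differences: 84, 96, 108, 120, 132
Third differences: 12, 12, 12, 12
The third differences are constant at 12.
Work back: 84 − 12 = 72;  245 − 72 = 173;  367 − 173 = 194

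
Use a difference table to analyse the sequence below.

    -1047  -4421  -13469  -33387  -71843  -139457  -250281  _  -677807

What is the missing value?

Using the first 7 terms:
Δ: -3374  -9048  -19918  -38456  -67614  -110824
Δ²: -5674  -10870  -18538  -29158  -43210
Δ³: -5196  -7668  -10620  -14052
Δ⁴: -2472  -2952  -3432
Δ⁵: -480  -480
Constant fifth difference = -480.
Extend forward: -3432 − 480 = -3912;  -14052 − 3912 = -17964;  -43210 − 17964 = -61174;  -110824 − 61174 = -171998;  -250281 − 171998 = -422279

-422279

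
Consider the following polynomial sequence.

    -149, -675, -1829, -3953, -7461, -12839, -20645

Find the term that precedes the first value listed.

19

-526  -1154  -2124  -3508  -5378  -7806
-628  -970  -1384  -1870  -2428
-342  -414  -486  -558
-72  -72  -72
The fourth differences are constant at -72.
Work back: -342 + 72 = -270;  -628 + 270 = -358;  -526 + 358 = -168;  -149 + 168 = 19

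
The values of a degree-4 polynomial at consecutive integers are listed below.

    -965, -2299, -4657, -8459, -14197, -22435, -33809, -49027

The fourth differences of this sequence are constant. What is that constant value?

-72

D1: -1334, -2358, -3802, -5738, -8238, -11374, -15218
D2: -1024, -1444, -1936, -2500, -3136, -3844
D3: -420, -492, -564, -636, -708
D4: -72, -72, -72, -72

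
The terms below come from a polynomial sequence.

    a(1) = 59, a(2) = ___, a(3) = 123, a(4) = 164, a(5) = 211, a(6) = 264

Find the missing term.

Using the last 4 terms:
D1: 41  47  53
D2: 6  6
Constant second difference = 6.
Extend backward: 41 − 6 = 35;  123 − 35 = 88

88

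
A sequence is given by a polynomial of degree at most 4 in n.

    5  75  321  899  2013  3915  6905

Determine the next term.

11331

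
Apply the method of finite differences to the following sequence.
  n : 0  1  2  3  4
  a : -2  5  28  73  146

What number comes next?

253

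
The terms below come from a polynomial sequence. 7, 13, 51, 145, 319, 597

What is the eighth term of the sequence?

Δ: 6 , 38 , 94 , 174 , 278
Δ²: 32 , 56 , 80 , 104
Δ³: 24 , 24 , 24
The third differences are constant (24).
104 + 24 = 128;  278 + 128 = 406;  597 + 406 = 1003
128 + 24 = 152;  406 + 152 = 558;  1003 + 558 = 1561

1561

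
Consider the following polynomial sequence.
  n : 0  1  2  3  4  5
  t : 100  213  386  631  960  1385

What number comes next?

Δ: 113, 173, 245, 329, 425
Δ²: 60, 72, 84, 96
Δ³: 12, 12, 12
Constant third difference = 12, so extend:
96 + 12 = 108;  425 + 108 = 533;  1385 + 533 = 1918

1918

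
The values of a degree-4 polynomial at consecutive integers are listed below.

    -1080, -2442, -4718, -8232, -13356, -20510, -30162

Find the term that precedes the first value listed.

-356

D1: -1362, -2276, -3514, -5124, -7154, -9652
D2: -914, -1238, -1610, -2030, -2498
D3: -324, -372, -420, -468
D4: -48, -48, -48
The fourth differences are constant at -48.
Work back: -324 + 48 = -276;  -914 + 276 = -638;  -1362 + 638 = -724;  -1080 + 724 = -356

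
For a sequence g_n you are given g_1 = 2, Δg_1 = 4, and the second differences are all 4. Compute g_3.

14

Build the table forward from the leading diagonal:
Second differences: 4, 4, 4
First differences: 4, 8, 12
g: 2, 6, 14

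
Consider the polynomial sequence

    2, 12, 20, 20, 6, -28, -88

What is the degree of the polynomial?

3

10, 8, 0, -14, -34, -60
-2, -8, -14, -20, -26
-6, -6, -6, -6
The third differences are constant, so the polynomial has degree 3.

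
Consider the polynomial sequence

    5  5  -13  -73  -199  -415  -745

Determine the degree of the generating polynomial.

3

Δ: 0, -18, -60, -126, -216, -330
Δ²: -18, -42, -66, -90, -114
Δ³: -24, -24, -24, -24
The third differences are constant, so the polynomial has degree 3.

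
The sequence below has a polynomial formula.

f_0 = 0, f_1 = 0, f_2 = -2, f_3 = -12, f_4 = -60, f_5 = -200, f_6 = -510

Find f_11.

-9020

0 , -2 , -10 , -48 , -140 , -310
-2 , -8 , -38 , -92 , -170
-6 , -30 , -54 , -78
-24 , -24 , -24
Constant fourth difference = -24, so extend:
-78 − 24 = -102;  -170 − 102 = -272;  -310 − 272 = -582;  -510 − 582 = -1092
-102 − 24 = -126;  -272 − 126 = -398;  -582 − 398 = -980;  -1092 − 980 = -2072
-126 − 24 = -150;  -398 − 150 = -548;  -980 − 548 = -1528;  -2072 − 1528 = -3600
-150 − 24 = -174;  -548 − 174 = -722;  -1528 − 722 = -2250;  -3600 − 2250 = -5850
-174 − 24 = -198;  -722 − 198 = -920;  -2250 − 920 = -3170;  -5850 − 3170 = -9020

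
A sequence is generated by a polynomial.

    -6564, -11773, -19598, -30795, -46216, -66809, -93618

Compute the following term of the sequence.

-127783

Δ: -5209  -7825  -11197  -15421  -20593  -26809
Δ²: -2616  -3372  -4224  -5172  -6216
Δ³: -756  -852  -948  -1044
Δ⁴: -96  -96  -96
Constant fourth difference = -96, so extend:
-1044 − 96 = -1140;  -6216 − 1140 = -7356;  -26809 − 7356 = -34165;  -93618 − 34165 = -127783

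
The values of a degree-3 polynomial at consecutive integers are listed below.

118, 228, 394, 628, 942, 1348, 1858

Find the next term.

2484

D1: 110  166  234  314  406  510
D2: 56  68  80  92  104
D3: 12  12  12  12
Constant third difference = 12, so extend:
104 + 12 = 116;  510 + 116 = 626;  1858 + 626 = 2484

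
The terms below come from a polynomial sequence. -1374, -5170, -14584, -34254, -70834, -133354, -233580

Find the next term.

-386374

Δ: -3796  -9414  -19670  -36580  -62520  -100226
Δ²: -5618  -10256  -16910  -25940  -37706
Δ³: -4638  -6654  -9030  -11766
Δ⁴: -2016  -2376  -2736
Δ⁵: -360  -360
Constant fifth difference = -360, so extend:
-2736 − 360 = -3096;  -11766 − 3096 = -14862;  -37706 − 14862 = -52568;  -100226 − 52568 = -152794;  -233580 − 152794 = -386374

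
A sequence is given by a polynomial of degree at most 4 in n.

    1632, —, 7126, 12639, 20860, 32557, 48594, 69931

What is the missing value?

Using the last 6 terms:
5513  8221  11697  16037  21337
2708  3476  4340  5300
768  864  960
96  96
Constant fourth difference = 96.
Extend backward: 768 − 96 = 672;  2708 − 672 = 2036;  5513 − 2036 = 3477;  7126 − 3477 = 3649

3649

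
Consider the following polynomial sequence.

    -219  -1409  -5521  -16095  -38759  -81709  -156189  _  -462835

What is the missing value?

-276971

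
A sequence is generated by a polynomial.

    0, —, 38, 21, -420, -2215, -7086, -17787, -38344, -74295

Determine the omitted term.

9

Using the last 8 terms:
First differences: -17, -441, -1795, -4871, -10701, -20557, -35951
Second differences: -424, -1354, -3076, -5830, -9856, -15394
Third differences: -930, -1722, -2754, -4026, -5538
Fourth differences: -792, -1032, -1272, -1512
Fifth differences: -240, -240, -240
Constant fifth difference = -240.
Extend backward: -792 + 240 = -552;  -930 + 552 = -378;  -424 + 378 = -46;  -17 + 46 = 29;  38 − 29 = 9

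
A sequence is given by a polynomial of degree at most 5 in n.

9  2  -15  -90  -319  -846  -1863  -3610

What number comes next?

-6375

D1: -7  -17  -75  -229  -527  -1017  -1747
D2: -10  -58  -154  -298  -490  -730
D3: -48  -96  -144  -192  -240
D4: -48  -48  -48  -48
Constant fourth difference = -48, so extend:
-240 − 48 = -288;  -730 − 288 = -1018;  -1747 − 1018 = -2765;  -3610 − 2765 = -6375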